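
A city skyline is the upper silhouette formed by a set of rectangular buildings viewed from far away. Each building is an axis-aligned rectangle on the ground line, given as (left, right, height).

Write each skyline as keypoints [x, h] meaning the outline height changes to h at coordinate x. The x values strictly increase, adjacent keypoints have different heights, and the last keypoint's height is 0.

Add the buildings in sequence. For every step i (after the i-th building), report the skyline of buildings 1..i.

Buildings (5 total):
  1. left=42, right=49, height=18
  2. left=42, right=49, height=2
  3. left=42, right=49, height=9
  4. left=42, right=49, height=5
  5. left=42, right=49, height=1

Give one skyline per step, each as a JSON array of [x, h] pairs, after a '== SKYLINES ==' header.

== SKYLINES ==
[[42,18],[49,0]]
[[42,18],[49,0]]
[[42,18],[49,0]]
[[42,18],[49,0]]
[[42,18],[49,0]]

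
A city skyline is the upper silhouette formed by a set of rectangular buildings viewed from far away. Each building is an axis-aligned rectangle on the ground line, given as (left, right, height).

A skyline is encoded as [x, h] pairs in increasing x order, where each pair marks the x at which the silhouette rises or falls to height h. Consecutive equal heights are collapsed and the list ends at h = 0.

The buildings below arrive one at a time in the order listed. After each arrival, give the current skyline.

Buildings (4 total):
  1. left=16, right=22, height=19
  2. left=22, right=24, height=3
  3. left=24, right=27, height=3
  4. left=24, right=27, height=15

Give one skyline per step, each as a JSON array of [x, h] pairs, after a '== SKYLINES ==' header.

== SKYLINES ==
[[16,19],[22,0]]
[[16,19],[22,3],[24,0]]
[[16,19],[22,3],[27,0]]
[[16,19],[22,3],[24,15],[27,0]]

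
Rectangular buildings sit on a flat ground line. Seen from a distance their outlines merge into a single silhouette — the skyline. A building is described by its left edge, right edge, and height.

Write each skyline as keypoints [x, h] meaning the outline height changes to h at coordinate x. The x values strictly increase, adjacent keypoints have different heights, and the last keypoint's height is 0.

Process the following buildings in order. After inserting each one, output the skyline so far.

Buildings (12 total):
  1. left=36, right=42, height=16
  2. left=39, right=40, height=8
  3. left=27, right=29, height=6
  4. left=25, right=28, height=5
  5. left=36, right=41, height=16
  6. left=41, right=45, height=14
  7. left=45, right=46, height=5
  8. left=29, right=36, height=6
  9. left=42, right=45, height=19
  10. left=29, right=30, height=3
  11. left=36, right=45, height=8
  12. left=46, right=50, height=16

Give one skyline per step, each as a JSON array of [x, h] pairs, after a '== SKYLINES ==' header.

== SKYLINES ==
[[36,16],[42,0]]
[[36,16],[42,0]]
[[27,6],[29,0],[36,16],[42,0]]
[[25,5],[27,6],[29,0],[36,16],[42,0]]
[[25,5],[27,6],[29,0],[36,16],[42,0]]
[[25,5],[27,6],[29,0],[36,16],[42,14],[45,0]]
[[25,5],[27,6],[29,0],[36,16],[42,14],[45,5],[46,0]]
[[25,5],[27,6],[36,16],[42,14],[45,5],[46,0]]
[[25,5],[27,6],[36,16],[42,19],[45,5],[46,0]]
[[25,5],[27,6],[36,16],[42,19],[45,5],[46,0]]
[[25,5],[27,6],[36,16],[42,19],[45,5],[46,0]]
[[25,5],[27,6],[36,16],[42,19],[45,5],[46,16],[50,0]]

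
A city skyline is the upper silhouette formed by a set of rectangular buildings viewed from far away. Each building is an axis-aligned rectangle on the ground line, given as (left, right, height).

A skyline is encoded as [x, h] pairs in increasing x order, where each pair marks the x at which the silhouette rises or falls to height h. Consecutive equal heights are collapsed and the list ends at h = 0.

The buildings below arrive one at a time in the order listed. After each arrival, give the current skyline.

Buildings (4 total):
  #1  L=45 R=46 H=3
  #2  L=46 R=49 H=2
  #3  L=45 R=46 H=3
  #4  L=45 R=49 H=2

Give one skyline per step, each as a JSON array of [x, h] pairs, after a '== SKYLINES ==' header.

== SKYLINES ==
[[45,3],[46,0]]
[[45,3],[46,2],[49,0]]
[[45,3],[46,2],[49,0]]
[[45,3],[46,2],[49,0]]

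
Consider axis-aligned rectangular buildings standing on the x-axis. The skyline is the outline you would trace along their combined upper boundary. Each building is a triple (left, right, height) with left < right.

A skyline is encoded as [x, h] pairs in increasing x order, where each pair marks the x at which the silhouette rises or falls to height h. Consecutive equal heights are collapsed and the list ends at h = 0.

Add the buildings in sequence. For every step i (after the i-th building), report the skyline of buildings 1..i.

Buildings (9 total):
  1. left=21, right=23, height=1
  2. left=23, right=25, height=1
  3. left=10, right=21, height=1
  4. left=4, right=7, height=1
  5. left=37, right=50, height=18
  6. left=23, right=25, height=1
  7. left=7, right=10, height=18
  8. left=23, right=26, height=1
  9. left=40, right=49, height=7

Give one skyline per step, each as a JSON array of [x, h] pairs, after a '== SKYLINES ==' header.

== SKYLINES ==
[[21,1],[23,0]]
[[21,1],[25,0]]
[[10,1],[25,0]]
[[4,1],[7,0],[10,1],[25,0]]
[[4,1],[7,0],[10,1],[25,0],[37,18],[50,0]]
[[4,1],[7,0],[10,1],[25,0],[37,18],[50,0]]
[[4,1],[7,18],[10,1],[25,0],[37,18],[50,0]]
[[4,1],[7,18],[10,1],[26,0],[37,18],[50,0]]
[[4,1],[7,18],[10,1],[26,0],[37,18],[50,0]]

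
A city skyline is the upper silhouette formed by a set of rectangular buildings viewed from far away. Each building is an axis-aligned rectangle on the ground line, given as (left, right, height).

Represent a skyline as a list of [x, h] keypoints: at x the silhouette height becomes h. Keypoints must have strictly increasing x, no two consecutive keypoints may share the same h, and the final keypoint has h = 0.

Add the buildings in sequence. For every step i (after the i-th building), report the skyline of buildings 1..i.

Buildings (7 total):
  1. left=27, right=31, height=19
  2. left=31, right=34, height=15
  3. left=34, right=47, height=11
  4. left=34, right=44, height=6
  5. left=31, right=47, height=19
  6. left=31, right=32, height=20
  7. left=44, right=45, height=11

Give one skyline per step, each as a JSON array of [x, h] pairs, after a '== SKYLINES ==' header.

== SKYLINES ==
[[27,19],[31,0]]
[[27,19],[31,15],[34,0]]
[[27,19],[31,15],[34,11],[47,0]]
[[27,19],[31,15],[34,11],[47,0]]
[[27,19],[47,0]]
[[27,19],[31,20],[32,19],[47,0]]
[[27,19],[31,20],[32,19],[47,0]]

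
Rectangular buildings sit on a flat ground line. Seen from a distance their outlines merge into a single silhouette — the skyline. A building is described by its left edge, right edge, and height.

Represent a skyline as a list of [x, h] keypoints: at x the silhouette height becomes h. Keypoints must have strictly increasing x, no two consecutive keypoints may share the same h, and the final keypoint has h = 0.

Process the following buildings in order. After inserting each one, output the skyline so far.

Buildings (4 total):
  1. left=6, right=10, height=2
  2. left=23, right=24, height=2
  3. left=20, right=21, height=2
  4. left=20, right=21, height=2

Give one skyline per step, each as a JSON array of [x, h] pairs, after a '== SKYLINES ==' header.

== SKYLINES ==
[[6,2],[10,0]]
[[6,2],[10,0],[23,2],[24,0]]
[[6,2],[10,0],[20,2],[21,0],[23,2],[24,0]]
[[6,2],[10,0],[20,2],[21,0],[23,2],[24,0]]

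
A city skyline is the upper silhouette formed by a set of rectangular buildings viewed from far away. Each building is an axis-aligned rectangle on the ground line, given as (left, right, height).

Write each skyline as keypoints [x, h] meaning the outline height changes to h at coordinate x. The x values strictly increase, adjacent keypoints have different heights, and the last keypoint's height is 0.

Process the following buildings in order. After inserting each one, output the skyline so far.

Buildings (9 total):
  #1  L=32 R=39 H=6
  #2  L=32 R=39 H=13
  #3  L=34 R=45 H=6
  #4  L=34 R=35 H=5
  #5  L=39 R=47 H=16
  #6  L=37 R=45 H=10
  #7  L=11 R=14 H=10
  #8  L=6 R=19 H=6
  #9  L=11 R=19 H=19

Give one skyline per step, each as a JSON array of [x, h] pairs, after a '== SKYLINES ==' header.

== SKYLINES ==
[[32,6],[39,0]]
[[32,13],[39,0]]
[[32,13],[39,6],[45,0]]
[[32,13],[39,6],[45,0]]
[[32,13],[39,16],[47,0]]
[[32,13],[39,16],[47,0]]
[[11,10],[14,0],[32,13],[39,16],[47,0]]
[[6,6],[11,10],[14,6],[19,0],[32,13],[39,16],[47,0]]
[[6,6],[11,19],[19,0],[32,13],[39,16],[47,0]]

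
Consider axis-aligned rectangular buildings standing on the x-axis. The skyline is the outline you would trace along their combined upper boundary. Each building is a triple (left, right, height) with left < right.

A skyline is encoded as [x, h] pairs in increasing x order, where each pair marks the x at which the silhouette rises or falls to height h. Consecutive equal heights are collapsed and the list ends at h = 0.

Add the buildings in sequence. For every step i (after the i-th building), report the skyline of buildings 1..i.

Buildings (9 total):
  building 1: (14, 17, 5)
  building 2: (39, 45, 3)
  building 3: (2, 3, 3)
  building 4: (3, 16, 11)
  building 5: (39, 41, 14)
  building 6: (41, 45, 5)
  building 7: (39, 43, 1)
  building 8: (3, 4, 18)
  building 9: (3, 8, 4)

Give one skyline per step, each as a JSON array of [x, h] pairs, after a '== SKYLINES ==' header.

== SKYLINES ==
[[14,5],[17,0]]
[[14,5],[17,0],[39,3],[45,0]]
[[2,3],[3,0],[14,5],[17,0],[39,3],[45,0]]
[[2,3],[3,11],[16,5],[17,0],[39,3],[45,0]]
[[2,3],[3,11],[16,5],[17,0],[39,14],[41,3],[45,0]]
[[2,3],[3,11],[16,5],[17,0],[39,14],[41,5],[45,0]]
[[2,3],[3,11],[16,5],[17,0],[39,14],[41,5],[45,0]]
[[2,3],[3,18],[4,11],[16,5],[17,0],[39,14],[41,5],[45,0]]
[[2,3],[3,18],[4,11],[16,5],[17,0],[39,14],[41,5],[45,0]]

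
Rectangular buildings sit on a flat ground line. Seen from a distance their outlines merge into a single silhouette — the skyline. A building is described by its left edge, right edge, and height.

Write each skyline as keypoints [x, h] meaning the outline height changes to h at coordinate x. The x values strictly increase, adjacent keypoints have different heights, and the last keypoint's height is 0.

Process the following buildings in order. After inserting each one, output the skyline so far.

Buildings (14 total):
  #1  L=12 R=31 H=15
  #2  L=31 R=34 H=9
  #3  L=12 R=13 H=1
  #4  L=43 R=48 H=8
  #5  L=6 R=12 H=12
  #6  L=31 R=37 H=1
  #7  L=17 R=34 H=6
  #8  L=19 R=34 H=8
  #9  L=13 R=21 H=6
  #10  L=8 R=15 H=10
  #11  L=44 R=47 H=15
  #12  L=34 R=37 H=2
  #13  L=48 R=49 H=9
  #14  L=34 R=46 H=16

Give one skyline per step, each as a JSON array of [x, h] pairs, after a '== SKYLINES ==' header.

== SKYLINES ==
[[12,15],[31,0]]
[[12,15],[31,9],[34,0]]
[[12,15],[31,9],[34,0]]
[[12,15],[31,9],[34,0],[43,8],[48,0]]
[[6,12],[12,15],[31,9],[34,0],[43,8],[48,0]]
[[6,12],[12,15],[31,9],[34,1],[37,0],[43,8],[48,0]]
[[6,12],[12,15],[31,9],[34,1],[37,0],[43,8],[48,0]]
[[6,12],[12,15],[31,9],[34,1],[37,0],[43,8],[48,0]]
[[6,12],[12,15],[31,9],[34,1],[37,0],[43,8],[48,0]]
[[6,12],[12,15],[31,9],[34,1],[37,0],[43,8],[48,0]]
[[6,12],[12,15],[31,9],[34,1],[37,0],[43,8],[44,15],[47,8],[48,0]]
[[6,12],[12,15],[31,9],[34,2],[37,0],[43,8],[44,15],[47,8],[48,0]]
[[6,12],[12,15],[31,9],[34,2],[37,0],[43,8],[44,15],[47,8],[48,9],[49,0]]
[[6,12],[12,15],[31,9],[34,16],[46,15],[47,8],[48,9],[49,0]]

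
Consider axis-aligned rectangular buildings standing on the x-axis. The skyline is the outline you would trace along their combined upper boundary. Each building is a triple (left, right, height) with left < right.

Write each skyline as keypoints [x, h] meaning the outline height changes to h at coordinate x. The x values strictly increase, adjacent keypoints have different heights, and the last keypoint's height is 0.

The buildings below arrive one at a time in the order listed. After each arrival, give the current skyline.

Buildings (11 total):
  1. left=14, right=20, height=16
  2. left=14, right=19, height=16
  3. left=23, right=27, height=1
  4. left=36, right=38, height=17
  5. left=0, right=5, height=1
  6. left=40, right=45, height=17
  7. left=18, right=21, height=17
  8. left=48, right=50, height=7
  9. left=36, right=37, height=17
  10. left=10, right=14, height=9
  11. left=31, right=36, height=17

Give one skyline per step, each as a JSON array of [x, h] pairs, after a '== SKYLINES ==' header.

== SKYLINES ==
[[14,16],[20,0]]
[[14,16],[20,0]]
[[14,16],[20,0],[23,1],[27,0]]
[[14,16],[20,0],[23,1],[27,0],[36,17],[38,0]]
[[0,1],[5,0],[14,16],[20,0],[23,1],[27,0],[36,17],[38,0]]
[[0,1],[5,0],[14,16],[20,0],[23,1],[27,0],[36,17],[38,0],[40,17],[45,0]]
[[0,1],[5,0],[14,16],[18,17],[21,0],[23,1],[27,0],[36,17],[38,0],[40,17],[45,0]]
[[0,1],[5,0],[14,16],[18,17],[21,0],[23,1],[27,0],[36,17],[38,0],[40,17],[45,0],[48,7],[50,0]]
[[0,1],[5,0],[14,16],[18,17],[21,0],[23,1],[27,0],[36,17],[38,0],[40,17],[45,0],[48,7],[50,0]]
[[0,1],[5,0],[10,9],[14,16],[18,17],[21,0],[23,1],[27,0],[36,17],[38,0],[40,17],[45,0],[48,7],[50,0]]
[[0,1],[5,0],[10,9],[14,16],[18,17],[21,0],[23,1],[27,0],[31,17],[38,0],[40,17],[45,0],[48,7],[50,0]]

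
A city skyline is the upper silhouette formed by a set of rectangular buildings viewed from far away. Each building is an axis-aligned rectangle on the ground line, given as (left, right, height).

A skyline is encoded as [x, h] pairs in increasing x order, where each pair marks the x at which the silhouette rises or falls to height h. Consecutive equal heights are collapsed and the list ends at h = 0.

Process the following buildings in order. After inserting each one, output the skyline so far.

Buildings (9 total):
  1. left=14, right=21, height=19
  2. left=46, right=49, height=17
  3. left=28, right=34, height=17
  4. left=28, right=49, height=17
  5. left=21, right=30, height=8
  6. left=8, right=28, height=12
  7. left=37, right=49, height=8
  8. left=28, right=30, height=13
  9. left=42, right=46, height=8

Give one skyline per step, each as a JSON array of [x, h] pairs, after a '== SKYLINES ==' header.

== SKYLINES ==
[[14,19],[21,0]]
[[14,19],[21,0],[46,17],[49,0]]
[[14,19],[21,0],[28,17],[34,0],[46,17],[49,0]]
[[14,19],[21,0],[28,17],[49,0]]
[[14,19],[21,8],[28,17],[49,0]]
[[8,12],[14,19],[21,12],[28,17],[49,0]]
[[8,12],[14,19],[21,12],[28,17],[49,0]]
[[8,12],[14,19],[21,12],[28,17],[49,0]]
[[8,12],[14,19],[21,12],[28,17],[49,0]]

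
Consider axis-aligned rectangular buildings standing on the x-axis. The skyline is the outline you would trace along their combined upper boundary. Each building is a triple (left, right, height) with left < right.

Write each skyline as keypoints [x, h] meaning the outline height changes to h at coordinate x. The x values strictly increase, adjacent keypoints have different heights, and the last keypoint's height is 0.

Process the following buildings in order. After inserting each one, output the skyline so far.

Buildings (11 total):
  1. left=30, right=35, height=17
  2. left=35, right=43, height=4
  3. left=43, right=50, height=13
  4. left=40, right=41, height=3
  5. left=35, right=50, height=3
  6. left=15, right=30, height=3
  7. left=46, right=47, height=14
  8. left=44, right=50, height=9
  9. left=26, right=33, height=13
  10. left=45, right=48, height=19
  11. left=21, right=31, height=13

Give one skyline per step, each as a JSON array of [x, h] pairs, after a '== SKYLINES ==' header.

== SKYLINES ==
[[30,17],[35,0]]
[[30,17],[35,4],[43,0]]
[[30,17],[35,4],[43,13],[50,0]]
[[30,17],[35,4],[43,13],[50,0]]
[[30,17],[35,4],[43,13],[50,0]]
[[15,3],[30,17],[35,4],[43,13],[50,0]]
[[15,3],[30,17],[35,4],[43,13],[46,14],[47,13],[50,0]]
[[15,3],[30,17],[35,4],[43,13],[46,14],[47,13],[50,0]]
[[15,3],[26,13],[30,17],[35,4],[43,13],[46,14],[47,13],[50,0]]
[[15,3],[26,13],[30,17],[35,4],[43,13],[45,19],[48,13],[50,0]]
[[15,3],[21,13],[30,17],[35,4],[43,13],[45,19],[48,13],[50,0]]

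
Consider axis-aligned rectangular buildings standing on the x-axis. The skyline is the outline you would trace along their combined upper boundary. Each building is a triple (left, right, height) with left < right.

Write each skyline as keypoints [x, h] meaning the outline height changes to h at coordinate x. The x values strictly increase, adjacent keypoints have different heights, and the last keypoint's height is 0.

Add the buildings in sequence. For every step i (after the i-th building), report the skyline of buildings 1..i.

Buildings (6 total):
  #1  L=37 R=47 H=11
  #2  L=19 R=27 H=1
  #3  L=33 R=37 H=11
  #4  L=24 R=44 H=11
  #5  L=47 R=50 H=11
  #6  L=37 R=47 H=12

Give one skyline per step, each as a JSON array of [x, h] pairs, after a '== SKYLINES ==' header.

== SKYLINES ==
[[37,11],[47,0]]
[[19,1],[27,0],[37,11],[47,0]]
[[19,1],[27,0],[33,11],[47,0]]
[[19,1],[24,11],[47,0]]
[[19,1],[24,11],[50,0]]
[[19,1],[24,11],[37,12],[47,11],[50,0]]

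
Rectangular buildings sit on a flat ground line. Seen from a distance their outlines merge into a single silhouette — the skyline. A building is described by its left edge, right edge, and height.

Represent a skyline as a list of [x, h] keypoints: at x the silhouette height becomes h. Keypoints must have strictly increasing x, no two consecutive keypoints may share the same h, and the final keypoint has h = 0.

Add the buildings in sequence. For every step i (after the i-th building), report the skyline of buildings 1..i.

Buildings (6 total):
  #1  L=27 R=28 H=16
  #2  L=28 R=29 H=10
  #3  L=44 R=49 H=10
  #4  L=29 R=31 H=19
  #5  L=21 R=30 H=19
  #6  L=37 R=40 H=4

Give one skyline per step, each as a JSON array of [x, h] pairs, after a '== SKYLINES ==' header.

== SKYLINES ==
[[27,16],[28,0]]
[[27,16],[28,10],[29,0]]
[[27,16],[28,10],[29,0],[44,10],[49,0]]
[[27,16],[28,10],[29,19],[31,0],[44,10],[49,0]]
[[21,19],[31,0],[44,10],[49,0]]
[[21,19],[31,0],[37,4],[40,0],[44,10],[49,0]]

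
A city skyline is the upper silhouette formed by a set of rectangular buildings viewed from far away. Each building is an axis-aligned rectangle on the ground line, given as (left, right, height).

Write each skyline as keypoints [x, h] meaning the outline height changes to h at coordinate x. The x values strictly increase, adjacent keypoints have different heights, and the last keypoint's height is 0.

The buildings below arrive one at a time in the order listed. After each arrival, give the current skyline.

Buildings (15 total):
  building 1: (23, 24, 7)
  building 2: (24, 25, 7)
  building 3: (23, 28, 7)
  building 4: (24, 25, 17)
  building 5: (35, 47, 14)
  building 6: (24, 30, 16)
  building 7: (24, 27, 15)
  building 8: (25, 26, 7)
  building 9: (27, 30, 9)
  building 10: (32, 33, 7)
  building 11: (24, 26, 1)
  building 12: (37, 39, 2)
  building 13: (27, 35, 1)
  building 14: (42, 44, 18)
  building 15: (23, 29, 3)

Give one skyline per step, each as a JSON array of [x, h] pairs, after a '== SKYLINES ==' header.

== SKYLINES ==
[[23,7],[24,0]]
[[23,7],[25,0]]
[[23,7],[28,0]]
[[23,7],[24,17],[25,7],[28,0]]
[[23,7],[24,17],[25,7],[28,0],[35,14],[47,0]]
[[23,7],[24,17],[25,16],[30,0],[35,14],[47,0]]
[[23,7],[24,17],[25,16],[30,0],[35,14],[47,0]]
[[23,7],[24,17],[25,16],[30,0],[35,14],[47,0]]
[[23,7],[24,17],[25,16],[30,0],[35,14],[47,0]]
[[23,7],[24,17],[25,16],[30,0],[32,7],[33,0],[35,14],[47,0]]
[[23,7],[24,17],[25,16],[30,0],[32,7],[33,0],[35,14],[47,0]]
[[23,7],[24,17],[25,16],[30,0],[32,7],[33,0],[35,14],[47,0]]
[[23,7],[24,17],[25,16],[30,1],[32,7],[33,1],[35,14],[47,0]]
[[23,7],[24,17],[25,16],[30,1],[32,7],[33,1],[35,14],[42,18],[44,14],[47,0]]
[[23,7],[24,17],[25,16],[30,1],[32,7],[33,1],[35,14],[42,18],[44,14],[47,0]]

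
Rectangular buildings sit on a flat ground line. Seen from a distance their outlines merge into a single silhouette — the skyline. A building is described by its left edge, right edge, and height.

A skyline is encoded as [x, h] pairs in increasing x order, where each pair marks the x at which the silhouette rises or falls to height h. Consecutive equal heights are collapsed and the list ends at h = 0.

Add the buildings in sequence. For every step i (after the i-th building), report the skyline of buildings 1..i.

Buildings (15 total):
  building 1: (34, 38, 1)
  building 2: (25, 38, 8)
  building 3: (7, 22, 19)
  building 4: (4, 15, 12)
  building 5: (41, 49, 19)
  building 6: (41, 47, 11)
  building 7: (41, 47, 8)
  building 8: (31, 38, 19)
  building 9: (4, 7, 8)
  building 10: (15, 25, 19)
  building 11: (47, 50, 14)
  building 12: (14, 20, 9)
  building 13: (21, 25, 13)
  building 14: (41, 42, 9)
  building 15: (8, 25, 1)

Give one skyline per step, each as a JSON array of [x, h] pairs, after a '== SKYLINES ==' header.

== SKYLINES ==
[[34,1],[38,0]]
[[25,8],[38,0]]
[[7,19],[22,0],[25,8],[38,0]]
[[4,12],[7,19],[22,0],[25,8],[38,0]]
[[4,12],[7,19],[22,0],[25,8],[38,0],[41,19],[49,0]]
[[4,12],[7,19],[22,0],[25,8],[38,0],[41,19],[49,0]]
[[4,12],[7,19],[22,0],[25,8],[38,0],[41,19],[49,0]]
[[4,12],[7,19],[22,0],[25,8],[31,19],[38,0],[41,19],[49,0]]
[[4,12],[7,19],[22,0],[25,8],[31,19],[38,0],[41,19],[49,0]]
[[4,12],[7,19],[25,8],[31,19],[38,0],[41,19],[49,0]]
[[4,12],[7,19],[25,8],[31,19],[38,0],[41,19],[49,14],[50,0]]
[[4,12],[7,19],[25,8],[31,19],[38,0],[41,19],[49,14],[50,0]]
[[4,12],[7,19],[25,8],[31,19],[38,0],[41,19],[49,14],[50,0]]
[[4,12],[7,19],[25,8],[31,19],[38,0],[41,19],[49,14],[50,0]]
[[4,12],[7,19],[25,8],[31,19],[38,0],[41,19],[49,14],[50,0]]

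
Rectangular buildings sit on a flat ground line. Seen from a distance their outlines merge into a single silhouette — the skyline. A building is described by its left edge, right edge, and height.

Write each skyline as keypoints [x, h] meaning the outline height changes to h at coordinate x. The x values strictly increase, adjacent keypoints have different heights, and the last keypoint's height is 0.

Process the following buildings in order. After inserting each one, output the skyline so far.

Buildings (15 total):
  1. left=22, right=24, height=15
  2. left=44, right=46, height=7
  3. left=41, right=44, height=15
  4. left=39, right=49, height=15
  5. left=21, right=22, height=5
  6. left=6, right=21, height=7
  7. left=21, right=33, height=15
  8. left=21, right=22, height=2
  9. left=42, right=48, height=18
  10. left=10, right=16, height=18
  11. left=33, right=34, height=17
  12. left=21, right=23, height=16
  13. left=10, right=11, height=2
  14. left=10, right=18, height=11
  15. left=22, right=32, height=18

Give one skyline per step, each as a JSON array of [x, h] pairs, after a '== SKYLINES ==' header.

== SKYLINES ==
[[22,15],[24,0]]
[[22,15],[24,0],[44,7],[46,0]]
[[22,15],[24,0],[41,15],[44,7],[46,0]]
[[22,15],[24,0],[39,15],[49,0]]
[[21,5],[22,15],[24,0],[39,15],[49,0]]
[[6,7],[21,5],[22,15],[24,0],[39,15],[49,0]]
[[6,7],[21,15],[33,0],[39,15],[49,0]]
[[6,7],[21,15],[33,0],[39,15],[49,0]]
[[6,7],[21,15],[33,0],[39,15],[42,18],[48,15],[49,0]]
[[6,7],[10,18],[16,7],[21,15],[33,0],[39,15],[42,18],[48,15],[49,0]]
[[6,7],[10,18],[16,7],[21,15],[33,17],[34,0],[39,15],[42,18],[48,15],[49,0]]
[[6,7],[10,18],[16,7],[21,16],[23,15],[33,17],[34,0],[39,15],[42,18],[48,15],[49,0]]
[[6,7],[10,18],[16,7],[21,16],[23,15],[33,17],[34,0],[39,15],[42,18],[48,15],[49,0]]
[[6,7],[10,18],[16,11],[18,7],[21,16],[23,15],[33,17],[34,0],[39,15],[42,18],[48,15],[49,0]]
[[6,7],[10,18],[16,11],[18,7],[21,16],[22,18],[32,15],[33,17],[34,0],[39,15],[42,18],[48,15],[49,0]]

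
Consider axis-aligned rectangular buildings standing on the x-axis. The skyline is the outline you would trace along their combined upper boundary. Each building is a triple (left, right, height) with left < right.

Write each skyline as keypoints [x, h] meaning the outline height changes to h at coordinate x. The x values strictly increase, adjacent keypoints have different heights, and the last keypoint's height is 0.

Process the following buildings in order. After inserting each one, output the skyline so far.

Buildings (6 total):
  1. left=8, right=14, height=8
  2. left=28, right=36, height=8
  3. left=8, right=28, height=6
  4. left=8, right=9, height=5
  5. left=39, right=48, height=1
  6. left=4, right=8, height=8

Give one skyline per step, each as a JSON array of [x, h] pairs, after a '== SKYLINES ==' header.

== SKYLINES ==
[[8,8],[14,0]]
[[8,8],[14,0],[28,8],[36,0]]
[[8,8],[14,6],[28,8],[36,0]]
[[8,8],[14,6],[28,8],[36,0]]
[[8,8],[14,6],[28,8],[36,0],[39,1],[48,0]]
[[4,8],[14,6],[28,8],[36,0],[39,1],[48,0]]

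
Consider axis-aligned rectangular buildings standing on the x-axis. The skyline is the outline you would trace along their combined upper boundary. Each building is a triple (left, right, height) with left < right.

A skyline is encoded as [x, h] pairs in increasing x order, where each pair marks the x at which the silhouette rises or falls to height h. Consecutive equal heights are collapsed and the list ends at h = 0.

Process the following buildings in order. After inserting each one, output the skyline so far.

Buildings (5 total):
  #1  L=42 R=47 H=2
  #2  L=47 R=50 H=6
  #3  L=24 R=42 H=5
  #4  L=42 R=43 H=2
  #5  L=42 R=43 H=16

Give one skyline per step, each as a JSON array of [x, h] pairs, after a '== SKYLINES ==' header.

== SKYLINES ==
[[42,2],[47,0]]
[[42,2],[47,6],[50,0]]
[[24,5],[42,2],[47,6],[50,0]]
[[24,5],[42,2],[47,6],[50,0]]
[[24,5],[42,16],[43,2],[47,6],[50,0]]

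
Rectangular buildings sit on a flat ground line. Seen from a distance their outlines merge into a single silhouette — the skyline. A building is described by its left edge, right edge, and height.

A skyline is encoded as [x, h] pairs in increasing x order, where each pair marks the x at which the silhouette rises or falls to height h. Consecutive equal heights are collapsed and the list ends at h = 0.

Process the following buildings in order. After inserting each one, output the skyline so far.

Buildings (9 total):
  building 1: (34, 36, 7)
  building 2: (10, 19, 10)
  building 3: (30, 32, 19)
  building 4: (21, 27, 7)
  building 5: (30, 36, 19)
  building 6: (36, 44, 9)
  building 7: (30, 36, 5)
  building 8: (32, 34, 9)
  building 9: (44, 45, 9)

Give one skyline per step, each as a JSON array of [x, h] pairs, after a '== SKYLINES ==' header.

== SKYLINES ==
[[34,7],[36,0]]
[[10,10],[19,0],[34,7],[36,0]]
[[10,10],[19,0],[30,19],[32,0],[34,7],[36,0]]
[[10,10],[19,0],[21,7],[27,0],[30,19],[32,0],[34,7],[36,0]]
[[10,10],[19,0],[21,7],[27,0],[30,19],[36,0]]
[[10,10],[19,0],[21,7],[27,0],[30,19],[36,9],[44,0]]
[[10,10],[19,0],[21,7],[27,0],[30,19],[36,9],[44,0]]
[[10,10],[19,0],[21,7],[27,0],[30,19],[36,9],[44,0]]
[[10,10],[19,0],[21,7],[27,0],[30,19],[36,9],[45,0]]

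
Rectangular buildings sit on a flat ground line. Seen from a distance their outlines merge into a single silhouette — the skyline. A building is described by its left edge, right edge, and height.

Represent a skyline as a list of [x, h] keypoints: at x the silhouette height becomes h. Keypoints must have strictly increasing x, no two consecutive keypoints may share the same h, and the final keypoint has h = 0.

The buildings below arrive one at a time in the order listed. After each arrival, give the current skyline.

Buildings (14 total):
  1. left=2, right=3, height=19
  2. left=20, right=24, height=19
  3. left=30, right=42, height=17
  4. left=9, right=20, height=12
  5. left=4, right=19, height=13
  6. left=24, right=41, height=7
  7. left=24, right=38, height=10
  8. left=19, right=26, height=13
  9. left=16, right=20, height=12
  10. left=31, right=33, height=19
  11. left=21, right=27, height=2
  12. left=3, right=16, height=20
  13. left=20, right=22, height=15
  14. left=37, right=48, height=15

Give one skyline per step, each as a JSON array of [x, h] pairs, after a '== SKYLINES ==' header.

== SKYLINES ==
[[2,19],[3,0]]
[[2,19],[3,0],[20,19],[24,0]]
[[2,19],[3,0],[20,19],[24,0],[30,17],[42,0]]
[[2,19],[3,0],[9,12],[20,19],[24,0],[30,17],[42,0]]
[[2,19],[3,0],[4,13],[19,12],[20,19],[24,0],[30,17],[42,0]]
[[2,19],[3,0],[4,13],[19,12],[20,19],[24,7],[30,17],[42,0]]
[[2,19],[3,0],[4,13],[19,12],[20,19],[24,10],[30,17],[42,0]]
[[2,19],[3,0],[4,13],[20,19],[24,13],[26,10],[30,17],[42,0]]
[[2,19],[3,0],[4,13],[20,19],[24,13],[26,10],[30,17],[42,0]]
[[2,19],[3,0],[4,13],[20,19],[24,13],[26,10],[30,17],[31,19],[33,17],[42,0]]
[[2,19],[3,0],[4,13],[20,19],[24,13],[26,10],[30,17],[31,19],[33,17],[42,0]]
[[2,19],[3,20],[16,13],[20,19],[24,13],[26,10],[30,17],[31,19],[33,17],[42,0]]
[[2,19],[3,20],[16,13],[20,19],[24,13],[26,10],[30,17],[31,19],[33,17],[42,0]]
[[2,19],[3,20],[16,13],[20,19],[24,13],[26,10],[30,17],[31,19],[33,17],[42,15],[48,0]]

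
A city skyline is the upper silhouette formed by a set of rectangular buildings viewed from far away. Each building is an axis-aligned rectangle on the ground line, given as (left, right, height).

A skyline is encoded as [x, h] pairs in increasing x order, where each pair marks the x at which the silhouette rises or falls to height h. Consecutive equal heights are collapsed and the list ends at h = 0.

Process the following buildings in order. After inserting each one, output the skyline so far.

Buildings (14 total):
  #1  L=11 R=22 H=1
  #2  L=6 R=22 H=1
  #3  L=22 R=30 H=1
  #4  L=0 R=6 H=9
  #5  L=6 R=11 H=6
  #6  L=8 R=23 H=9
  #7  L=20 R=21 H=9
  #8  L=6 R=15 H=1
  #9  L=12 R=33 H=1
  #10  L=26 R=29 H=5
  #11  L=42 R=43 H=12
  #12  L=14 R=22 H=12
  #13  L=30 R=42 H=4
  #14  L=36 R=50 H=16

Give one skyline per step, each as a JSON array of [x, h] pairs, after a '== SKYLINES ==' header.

== SKYLINES ==
[[11,1],[22,0]]
[[6,1],[22,0]]
[[6,1],[30,0]]
[[0,9],[6,1],[30,0]]
[[0,9],[6,6],[11,1],[30,0]]
[[0,9],[6,6],[8,9],[23,1],[30,0]]
[[0,9],[6,6],[8,9],[23,1],[30,0]]
[[0,9],[6,6],[8,9],[23,1],[30,0]]
[[0,9],[6,6],[8,9],[23,1],[33,0]]
[[0,9],[6,6],[8,9],[23,1],[26,5],[29,1],[33,0]]
[[0,9],[6,6],[8,9],[23,1],[26,5],[29,1],[33,0],[42,12],[43,0]]
[[0,9],[6,6],[8,9],[14,12],[22,9],[23,1],[26,5],[29,1],[33,0],[42,12],[43,0]]
[[0,9],[6,6],[8,9],[14,12],[22,9],[23,1],[26,5],[29,1],[30,4],[42,12],[43,0]]
[[0,9],[6,6],[8,9],[14,12],[22,9],[23,1],[26,5],[29,1],[30,4],[36,16],[50,0]]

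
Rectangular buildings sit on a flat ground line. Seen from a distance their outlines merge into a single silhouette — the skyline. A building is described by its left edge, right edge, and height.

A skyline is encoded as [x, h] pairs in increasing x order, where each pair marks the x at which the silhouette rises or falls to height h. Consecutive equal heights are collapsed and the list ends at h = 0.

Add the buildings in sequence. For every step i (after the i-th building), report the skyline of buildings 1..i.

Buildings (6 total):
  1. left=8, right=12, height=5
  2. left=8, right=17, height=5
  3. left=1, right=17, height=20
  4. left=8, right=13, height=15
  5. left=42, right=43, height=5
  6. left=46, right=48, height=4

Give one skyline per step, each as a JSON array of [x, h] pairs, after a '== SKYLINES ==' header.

== SKYLINES ==
[[8,5],[12,0]]
[[8,5],[17,0]]
[[1,20],[17,0]]
[[1,20],[17,0]]
[[1,20],[17,0],[42,5],[43,0]]
[[1,20],[17,0],[42,5],[43,0],[46,4],[48,0]]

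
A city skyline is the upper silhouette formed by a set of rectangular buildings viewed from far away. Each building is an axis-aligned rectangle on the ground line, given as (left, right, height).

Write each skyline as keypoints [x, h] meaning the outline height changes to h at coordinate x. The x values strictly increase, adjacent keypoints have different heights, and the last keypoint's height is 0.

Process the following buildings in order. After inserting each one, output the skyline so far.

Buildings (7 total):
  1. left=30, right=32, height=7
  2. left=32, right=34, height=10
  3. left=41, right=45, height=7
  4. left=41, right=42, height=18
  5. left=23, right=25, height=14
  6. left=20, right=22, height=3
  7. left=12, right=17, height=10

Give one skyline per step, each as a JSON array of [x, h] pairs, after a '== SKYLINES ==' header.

== SKYLINES ==
[[30,7],[32,0]]
[[30,7],[32,10],[34,0]]
[[30,7],[32,10],[34,0],[41,7],[45,0]]
[[30,7],[32,10],[34,0],[41,18],[42,7],[45,0]]
[[23,14],[25,0],[30,7],[32,10],[34,0],[41,18],[42,7],[45,0]]
[[20,3],[22,0],[23,14],[25,0],[30,7],[32,10],[34,0],[41,18],[42,7],[45,0]]
[[12,10],[17,0],[20,3],[22,0],[23,14],[25,0],[30,7],[32,10],[34,0],[41,18],[42,7],[45,0]]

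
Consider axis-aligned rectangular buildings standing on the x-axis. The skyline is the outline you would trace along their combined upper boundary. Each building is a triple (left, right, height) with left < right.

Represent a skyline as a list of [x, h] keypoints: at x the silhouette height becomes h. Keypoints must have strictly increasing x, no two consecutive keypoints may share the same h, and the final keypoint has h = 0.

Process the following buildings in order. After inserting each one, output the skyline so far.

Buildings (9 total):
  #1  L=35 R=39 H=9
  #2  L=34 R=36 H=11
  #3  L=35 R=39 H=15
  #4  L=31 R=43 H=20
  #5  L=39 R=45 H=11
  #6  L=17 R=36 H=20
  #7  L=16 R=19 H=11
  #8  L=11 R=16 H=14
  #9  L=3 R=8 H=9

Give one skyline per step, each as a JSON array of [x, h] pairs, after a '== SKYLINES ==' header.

== SKYLINES ==
[[35,9],[39,0]]
[[34,11],[36,9],[39,0]]
[[34,11],[35,15],[39,0]]
[[31,20],[43,0]]
[[31,20],[43,11],[45,0]]
[[17,20],[43,11],[45,0]]
[[16,11],[17,20],[43,11],[45,0]]
[[11,14],[16,11],[17,20],[43,11],[45,0]]
[[3,9],[8,0],[11,14],[16,11],[17,20],[43,11],[45,0]]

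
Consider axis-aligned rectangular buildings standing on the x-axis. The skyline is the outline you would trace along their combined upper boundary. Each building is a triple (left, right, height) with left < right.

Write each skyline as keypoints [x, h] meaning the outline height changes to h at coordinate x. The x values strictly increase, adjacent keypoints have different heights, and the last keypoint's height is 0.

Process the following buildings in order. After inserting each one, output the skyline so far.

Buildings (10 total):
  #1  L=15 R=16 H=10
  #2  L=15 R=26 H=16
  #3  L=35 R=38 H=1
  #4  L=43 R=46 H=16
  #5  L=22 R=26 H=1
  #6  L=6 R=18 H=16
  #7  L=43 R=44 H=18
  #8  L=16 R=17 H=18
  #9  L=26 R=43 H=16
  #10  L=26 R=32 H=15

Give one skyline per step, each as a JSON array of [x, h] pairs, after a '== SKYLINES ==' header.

== SKYLINES ==
[[15,10],[16,0]]
[[15,16],[26,0]]
[[15,16],[26,0],[35,1],[38,0]]
[[15,16],[26,0],[35,1],[38,0],[43,16],[46,0]]
[[15,16],[26,0],[35,1],[38,0],[43,16],[46,0]]
[[6,16],[26,0],[35,1],[38,0],[43,16],[46,0]]
[[6,16],[26,0],[35,1],[38,0],[43,18],[44,16],[46,0]]
[[6,16],[16,18],[17,16],[26,0],[35,1],[38,0],[43,18],[44,16],[46,0]]
[[6,16],[16,18],[17,16],[43,18],[44,16],[46,0]]
[[6,16],[16,18],[17,16],[43,18],[44,16],[46,0]]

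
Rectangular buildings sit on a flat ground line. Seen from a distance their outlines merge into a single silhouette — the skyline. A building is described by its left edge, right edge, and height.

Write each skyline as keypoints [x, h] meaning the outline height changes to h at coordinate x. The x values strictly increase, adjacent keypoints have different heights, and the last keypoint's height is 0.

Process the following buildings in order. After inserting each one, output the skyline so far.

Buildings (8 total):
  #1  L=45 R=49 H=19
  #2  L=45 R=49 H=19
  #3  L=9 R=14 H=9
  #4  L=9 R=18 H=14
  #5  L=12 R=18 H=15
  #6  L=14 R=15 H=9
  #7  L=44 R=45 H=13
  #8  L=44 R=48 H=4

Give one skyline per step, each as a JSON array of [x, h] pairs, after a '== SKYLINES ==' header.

== SKYLINES ==
[[45,19],[49,0]]
[[45,19],[49,0]]
[[9,9],[14,0],[45,19],[49,0]]
[[9,14],[18,0],[45,19],[49,0]]
[[9,14],[12,15],[18,0],[45,19],[49,0]]
[[9,14],[12,15],[18,0],[45,19],[49,0]]
[[9,14],[12,15],[18,0],[44,13],[45,19],[49,0]]
[[9,14],[12,15],[18,0],[44,13],[45,19],[49,0]]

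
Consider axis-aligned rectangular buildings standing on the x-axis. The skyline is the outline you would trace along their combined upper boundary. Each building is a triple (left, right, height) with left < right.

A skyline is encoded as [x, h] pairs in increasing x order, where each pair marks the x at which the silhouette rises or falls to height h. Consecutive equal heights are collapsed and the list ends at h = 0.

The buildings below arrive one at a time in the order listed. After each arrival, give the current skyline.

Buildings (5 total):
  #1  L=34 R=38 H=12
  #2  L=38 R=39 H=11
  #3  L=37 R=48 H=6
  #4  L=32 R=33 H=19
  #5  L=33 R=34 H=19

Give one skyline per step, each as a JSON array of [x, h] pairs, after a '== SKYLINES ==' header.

== SKYLINES ==
[[34,12],[38,0]]
[[34,12],[38,11],[39,0]]
[[34,12],[38,11],[39,6],[48,0]]
[[32,19],[33,0],[34,12],[38,11],[39,6],[48,0]]
[[32,19],[34,12],[38,11],[39,6],[48,0]]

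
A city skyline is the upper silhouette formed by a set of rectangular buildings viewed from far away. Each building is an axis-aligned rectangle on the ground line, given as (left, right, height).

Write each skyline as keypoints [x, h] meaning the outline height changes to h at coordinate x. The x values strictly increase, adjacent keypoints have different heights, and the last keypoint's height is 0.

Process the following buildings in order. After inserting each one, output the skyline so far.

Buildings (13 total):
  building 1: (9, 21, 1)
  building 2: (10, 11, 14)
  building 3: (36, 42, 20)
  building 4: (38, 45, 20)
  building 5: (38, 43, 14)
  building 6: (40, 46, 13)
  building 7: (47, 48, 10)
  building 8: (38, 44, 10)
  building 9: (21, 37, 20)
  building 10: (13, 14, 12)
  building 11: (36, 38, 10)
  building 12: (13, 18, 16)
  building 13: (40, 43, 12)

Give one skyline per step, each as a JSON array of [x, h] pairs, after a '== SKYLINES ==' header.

== SKYLINES ==
[[9,1],[21,0]]
[[9,1],[10,14],[11,1],[21,0]]
[[9,1],[10,14],[11,1],[21,0],[36,20],[42,0]]
[[9,1],[10,14],[11,1],[21,0],[36,20],[45,0]]
[[9,1],[10,14],[11,1],[21,0],[36,20],[45,0]]
[[9,1],[10,14],[11,1],[21,0],[36,20],[45,13],[46,0]]
[[9,1],[10,14],[11,1],[21,0],[36,20],[45,13],[46,0],[47,10],[48,0]]
[[9,1],[10,14],[11,1],[21,0],[36,20],[45,13],[46,0],[47,10],[48,0]]
[[9,1],[10,14],[11,1],[21,20],[45,13],[46,0],[47,10],[48,0]]
[[9,1],[10,14],[11,1],[13,12],[14,1],[21,20],[45,13],[46,0],[47,10],[48,0]]
[[9,1],[10,14],[11,1],[13,12],[14,1],[21,20],[45,13],[46,0],[47,10],[48,0]]
[[9,1],[10,14],[11,1],[13,16],[18,1],[21,20],[45,13],[46,0],[47,10],[48,0]]
[[9,1],[10,14],[11,1],[13,16],[18,1],[21,20],[45,13],[46,0],[47,10],[48,0]]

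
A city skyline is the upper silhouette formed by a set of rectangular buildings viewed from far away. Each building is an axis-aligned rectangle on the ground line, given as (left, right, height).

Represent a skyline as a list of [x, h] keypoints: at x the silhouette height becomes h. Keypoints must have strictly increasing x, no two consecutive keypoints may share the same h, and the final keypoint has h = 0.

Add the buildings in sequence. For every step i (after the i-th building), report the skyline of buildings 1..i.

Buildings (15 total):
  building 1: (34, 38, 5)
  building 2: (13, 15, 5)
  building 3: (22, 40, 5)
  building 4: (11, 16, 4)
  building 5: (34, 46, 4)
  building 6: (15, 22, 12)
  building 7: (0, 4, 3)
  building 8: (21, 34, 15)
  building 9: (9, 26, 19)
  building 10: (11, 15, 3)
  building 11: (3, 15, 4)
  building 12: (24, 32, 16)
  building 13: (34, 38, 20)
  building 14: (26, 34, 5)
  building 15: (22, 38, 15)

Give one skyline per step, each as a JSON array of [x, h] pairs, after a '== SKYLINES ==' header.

== SKYLINES ==
[[34,5],[38,0]]
[[13,5],[15,0],[34,5],[38,0]]
[[13,5],[15,0],[22,5],[40,0]]
[[11,4],[13,5],[15,4],[16,0],[22,5],[40,0]]
[[11,4],[13,5],[15,4],[16,0],[22,5],[40,4],[46,0]]
[[11,4],[13,5],[15,12],[22,5],[40,4],[46,0]]
[[0,3],[4,0],[11,4],[13,5],[15,12],[22,5],[40,4],[46,0]]
[[0,3],[4,0],[11,4],[13,5],[15,12],[21,15],[34,5],[40,4],[46,0]]
[[0,3],[4,0],[9,19],[26,15],[34,5],[40,4],[46,0]]
[[0,3],[4,0],[9,19],[26,15],[34,5],[40,4],[46,0]]
[[0,3],[3,4],[9,19],[26,15],[34,5],[40,4],[46,0]]
[[0,3],[3,4],[9,19],[26,16],[32,15],[34,5],[40,4],[46,0]]
[[0,3],[3,4],[9,19],[26,16],[32,15],[34,20],[38,5],[40,4],[46,0]]
[[0,3],[3,4],[9,19],[26,16],[32,15],[34,20],[38,5],[40,4],[46,0]]
[[0,3],[3,4],[9,19],[26,16],[32,15],[34,20],[38,5],[40,4],[46,0]]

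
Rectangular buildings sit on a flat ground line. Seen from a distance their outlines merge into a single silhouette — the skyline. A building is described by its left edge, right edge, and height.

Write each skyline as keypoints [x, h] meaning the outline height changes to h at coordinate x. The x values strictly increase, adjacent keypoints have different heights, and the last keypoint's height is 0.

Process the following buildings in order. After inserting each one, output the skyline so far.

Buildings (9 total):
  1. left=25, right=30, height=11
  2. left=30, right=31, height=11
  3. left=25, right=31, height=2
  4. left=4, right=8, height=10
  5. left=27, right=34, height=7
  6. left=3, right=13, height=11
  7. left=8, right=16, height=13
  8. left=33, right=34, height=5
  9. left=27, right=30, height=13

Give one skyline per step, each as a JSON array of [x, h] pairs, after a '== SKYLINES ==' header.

== SKYLINES ==
[[25,11],[30,0]]
[[25,11],[31,0]]
[[25,11],[31,0]]
[[4,10],[8,0],[25,11],[31,0]]
[[4,10],[8,0],[25,11],[31,7],[34,0]]
[[3,11],[13,0],[25,11],[31,7],[34,0]]
[[3,11],[8,13],[16,0],[25,11],[31,7],[34,0]]
[[3,11],[8,13],[16,0],[25,11],[31,7],[34,0]]
[[3,11],[8,13],[16,0],[25,11],[27,13],[30,11],[31,7],[34,0]]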